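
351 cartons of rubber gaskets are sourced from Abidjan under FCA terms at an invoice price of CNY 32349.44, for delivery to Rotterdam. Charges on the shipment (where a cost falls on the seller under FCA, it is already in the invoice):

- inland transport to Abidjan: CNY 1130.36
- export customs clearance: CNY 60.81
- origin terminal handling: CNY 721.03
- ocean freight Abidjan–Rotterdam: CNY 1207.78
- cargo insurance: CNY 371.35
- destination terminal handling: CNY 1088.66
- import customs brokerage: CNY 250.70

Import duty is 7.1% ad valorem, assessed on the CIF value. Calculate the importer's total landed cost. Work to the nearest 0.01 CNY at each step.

FCA: the seller delivers export-cleared goods to the carrier; the buyer bears costs from that point.
Already in the invoice (seller's account under FCA): inland to port, export clearance — exclude.
CIF value = FCA price + origin terminal + freight + insurance = 32349.44 + 721.03 + 1207.78 + 371.35 = 34649.60
Import duty = 34649.60 × 7.1% = 2460.12
Buyer bears: origin terminal 721.03 + freight 1207.78 + insurance 371.35 + destination terminal 1088.66 + brokerage 250.70 + duty 2460.12 = 6099.64
Landed cost = invoice 32349.44 + 6099.64 = 38449.08

Total landed cost: CNY 38449.08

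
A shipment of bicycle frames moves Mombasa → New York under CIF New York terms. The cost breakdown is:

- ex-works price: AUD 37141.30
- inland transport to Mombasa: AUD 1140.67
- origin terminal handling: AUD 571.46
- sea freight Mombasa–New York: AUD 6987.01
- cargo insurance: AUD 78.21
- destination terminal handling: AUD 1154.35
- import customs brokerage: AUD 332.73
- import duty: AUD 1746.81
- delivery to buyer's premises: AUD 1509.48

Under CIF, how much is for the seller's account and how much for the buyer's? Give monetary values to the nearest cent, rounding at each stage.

CIF: the seller pays costs through ocean freight and marine insurance to the destination port.
Seller's account: goods 37141.30 + inland to port 1140.67 + origin terminal 571.46 + freight 6987.01 + insurance 78.21 = 45918.65
Buyer's account: destination terminal 1154.35 + brokerage 332.73 + duty 1746.81 + delivery 1509.48 = 4743.37

Seller: AUD 45918.65; buyer: AUD 4743.37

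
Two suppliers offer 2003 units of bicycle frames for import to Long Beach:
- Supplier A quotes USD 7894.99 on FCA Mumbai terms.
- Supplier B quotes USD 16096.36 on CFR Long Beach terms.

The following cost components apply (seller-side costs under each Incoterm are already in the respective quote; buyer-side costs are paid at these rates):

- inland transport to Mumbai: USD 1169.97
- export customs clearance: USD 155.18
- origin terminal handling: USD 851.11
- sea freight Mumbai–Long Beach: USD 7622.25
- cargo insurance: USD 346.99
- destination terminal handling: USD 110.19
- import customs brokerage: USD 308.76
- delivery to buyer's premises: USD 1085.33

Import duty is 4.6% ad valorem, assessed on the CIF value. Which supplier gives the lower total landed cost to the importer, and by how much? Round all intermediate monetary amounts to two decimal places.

Supplier A (FCA):
CIF value = FCA price + origin terminal + freight + insurance = 7894.99 + 851.11 + 7622.25 + 346.99 = 16715.34
Import duty = 16715.34 × 4.6% = 768.91
Buyer bears (A): 851.11 + 7622.25 + 346.99 + 110.19 + 308.76 + 1085.33 = 10324.63
Landed cost (A) = invoice 7894.99 + 10324.63 + duty 768.91 = 18988.53
Supplier B (CFR):
CIF value = CFR price + insurance = 16096.36 + 346.99 = 16443.35
Import duty = 16443.35 × 4.6% = 756.39
Buyer bears (B): 346.99 + 110.19 + 308.76 + 1085.33 = 1851.27
Landed cost (B) = invoice 16096.36 + 1851.27 + duty 756.39 = 18704.02
Difference = |18988.53 − 18704.02| = 284.51

Supplier B is cheaper by USD 284.51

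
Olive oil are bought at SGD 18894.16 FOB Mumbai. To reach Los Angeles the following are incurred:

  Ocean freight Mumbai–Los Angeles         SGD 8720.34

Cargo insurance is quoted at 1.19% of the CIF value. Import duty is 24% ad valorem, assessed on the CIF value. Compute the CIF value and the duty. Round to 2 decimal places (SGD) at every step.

Let C be the CIF value. C = FOB price + freight + 1.19% × C
C − 1.19% × C = 18894.16 + 8720.34
0.9881 × C = 27614.50
C = 27614.50 / 0.9881 = 27947.07
Insurance premium = 1.19% × 27947.07 = 332.57
Import duty = 27947.07 × 24% = 6707.30

CIF value: SGD 27947.07; import duty: SGD 6707.30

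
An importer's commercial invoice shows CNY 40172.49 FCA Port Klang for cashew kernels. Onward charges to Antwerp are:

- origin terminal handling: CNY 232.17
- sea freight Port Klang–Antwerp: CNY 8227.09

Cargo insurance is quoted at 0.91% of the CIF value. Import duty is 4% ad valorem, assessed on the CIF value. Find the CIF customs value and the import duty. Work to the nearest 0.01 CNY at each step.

CIF value: CNY 49078.36; import duty: CNY 1963.13

Let C be the CIF value. C = FCA price + pre-shipment costs + freight + 0.91% × C
C − 0.91% × C = 40172.49 + 232.17 + 8227.09
0.9909 × C = 48631.75
C = 48631.75 / 0.9909 = 49078.36
Insurance premium = 0.91% × 49078.36 = 446.61
Import duty = 49078.36 × 4% = 1963.13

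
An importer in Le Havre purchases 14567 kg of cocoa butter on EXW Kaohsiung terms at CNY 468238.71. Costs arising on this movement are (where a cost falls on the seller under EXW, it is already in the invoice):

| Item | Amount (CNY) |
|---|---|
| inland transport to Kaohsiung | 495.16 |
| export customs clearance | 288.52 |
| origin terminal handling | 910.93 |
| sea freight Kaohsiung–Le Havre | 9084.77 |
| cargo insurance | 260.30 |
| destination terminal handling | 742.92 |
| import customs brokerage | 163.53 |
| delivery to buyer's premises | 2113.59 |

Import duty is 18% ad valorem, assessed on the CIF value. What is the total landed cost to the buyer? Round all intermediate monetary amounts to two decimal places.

Total landed cost: CNY 568568.54

EXW: the seller makes goods available at their premises; the buyer bears all onward costs.
CIF value = EXW price + inland to port + export clearance + origin terminal + freight + insurance = 468238.71 + 495.16 + 288.52 + 910.93 + 9084.77 + 260.30 = 479278.39
Import duty = 479278.39 × 18% = 86270.11
Buyer bears: inland to port 495.16 + export clearance 288.52 + origin terminal 910.93 + freight 9084.77 + insurance 260.30 + destination terminal 742.92 + brokerage 163.53 + delivery 2113.59 + duty 86270.11 = 100329.83
Landed cost = invoice 468238.71 + 100329.83 = 568568.54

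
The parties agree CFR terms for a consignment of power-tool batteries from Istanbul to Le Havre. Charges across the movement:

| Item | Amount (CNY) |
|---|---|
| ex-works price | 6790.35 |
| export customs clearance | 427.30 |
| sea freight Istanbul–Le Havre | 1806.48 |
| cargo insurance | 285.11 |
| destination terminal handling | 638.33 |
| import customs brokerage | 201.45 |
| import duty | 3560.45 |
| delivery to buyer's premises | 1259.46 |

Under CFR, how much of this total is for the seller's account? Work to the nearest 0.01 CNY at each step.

Seller's account: CNY 9024.13

CFR: the seller pays costs through ocean freight to the destination port, but not insurance.
Seller's account: goods 6790.35 + export clearance 427.30 + freight 1806.48 = 9024.13
Buyer's account: insurance 285.11 + destination terminal 638.33 + brokerage 201.45 + duty 3560.45 + delivery 1259.46 = 5944.80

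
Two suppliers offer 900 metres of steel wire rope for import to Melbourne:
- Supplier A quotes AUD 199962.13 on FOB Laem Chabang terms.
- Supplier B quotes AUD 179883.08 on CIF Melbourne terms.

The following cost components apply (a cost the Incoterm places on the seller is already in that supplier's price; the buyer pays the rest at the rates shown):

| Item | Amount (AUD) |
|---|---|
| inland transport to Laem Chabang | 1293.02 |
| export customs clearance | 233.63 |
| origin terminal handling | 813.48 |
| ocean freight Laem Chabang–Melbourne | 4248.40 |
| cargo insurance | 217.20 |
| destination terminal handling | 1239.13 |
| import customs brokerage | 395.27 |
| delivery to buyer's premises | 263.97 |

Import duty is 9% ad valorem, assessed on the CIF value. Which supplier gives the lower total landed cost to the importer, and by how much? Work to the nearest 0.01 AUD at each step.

Supplier B is cheaper by AUD 26753.67

Supplier A (FOB):
CIF value = FOB price + freight + insurance = 199962.13 + 4248.40 + 217.20 = 204427.73
Import duty = 204427.73 × 9% = 18398.50
Buyer bears (A): 4248.40 + 217.20 + 1239.13 + 395.27 + 263.97 = 6363.97
Landed cost (A) = invoice 199962.13 + 6363.97 + duty 18398.50 = 224724.60
Supplier B (CIF):
The CIF price already equals the CIF value: 179883.08
Import duty = 179883.08 × 9% = 16189.48
Buyer bears (B): 1239.13 + 395.27 + 263.97 = 1898.37
Landed cost (B) = invoice 179883.08 + 1898.37 + duty 16189.48 = 197970.93
Difference = |224724.60 − 197970.93| = 26753.67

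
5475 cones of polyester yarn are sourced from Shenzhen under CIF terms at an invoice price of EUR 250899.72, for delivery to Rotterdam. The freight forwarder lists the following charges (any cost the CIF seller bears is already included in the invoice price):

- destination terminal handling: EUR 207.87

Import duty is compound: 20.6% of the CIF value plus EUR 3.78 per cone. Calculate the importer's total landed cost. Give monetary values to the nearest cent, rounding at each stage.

CIF: the seller pays costs through ocean freight and marine insurance to the destination port.
The CIF price already equals the CIF value: 250899.72
Ad valorem component: 250899.72 × 20.6% = 51685.34
Specific component: 5475 × 3.78 = 20695.50
Import duty = 51685.34 + 20695.50 = 72380.84
Buyer bears: destination terminal 207.87 + duty 72380.84 = 72588.71
Landed cost = invoice 250899.72 + 72588.71 = 323488.43

Total landed cost: EUR 323488.43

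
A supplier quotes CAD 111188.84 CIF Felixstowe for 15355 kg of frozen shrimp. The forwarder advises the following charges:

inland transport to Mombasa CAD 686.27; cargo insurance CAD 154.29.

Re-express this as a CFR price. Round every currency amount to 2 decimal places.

CFR price: CAD 111034.55

Not relevant to the conversion: inland to port — on the seller under both CIF and CFR; already in the CIF price and stays in the CFR price.
From CIF to CFR, the seller no longer bears: insurance.
CFR price = 111188.84 − 154.29 = 111034.55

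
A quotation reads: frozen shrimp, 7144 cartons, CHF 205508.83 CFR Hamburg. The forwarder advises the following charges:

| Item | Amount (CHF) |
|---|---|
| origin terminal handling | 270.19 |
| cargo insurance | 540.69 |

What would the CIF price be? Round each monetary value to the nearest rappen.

Not relevant to the conversion: origin terminal — on the seller under both CFR and CIF; already in the CFR price and stays in the CIF price.
From CFR to CIF, the seller additionally bears: insurance.
CIF price = 205508.83 + 540.69 = 206049.52

CIF price: CHF 206049.52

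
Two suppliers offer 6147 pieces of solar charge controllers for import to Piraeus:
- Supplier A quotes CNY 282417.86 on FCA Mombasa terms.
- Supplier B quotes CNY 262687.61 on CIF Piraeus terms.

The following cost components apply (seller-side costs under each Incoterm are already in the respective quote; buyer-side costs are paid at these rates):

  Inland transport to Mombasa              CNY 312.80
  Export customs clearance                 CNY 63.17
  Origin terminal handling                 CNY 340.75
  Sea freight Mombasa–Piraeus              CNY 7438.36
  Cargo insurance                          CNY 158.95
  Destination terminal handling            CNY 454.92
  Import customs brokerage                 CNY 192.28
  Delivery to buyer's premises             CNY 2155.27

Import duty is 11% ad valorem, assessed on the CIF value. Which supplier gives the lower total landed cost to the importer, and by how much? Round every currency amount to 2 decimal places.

Supplier B is cheaper by CNY 30711.82

Supplier A (FCA):
CIF value = FCA price + origin terminal + freight + insurance = 282417.86 + 340.75 + 7438.36 + 158.95 = 290355.92
Import duty = 290355.92 × 11% = 31939.15
Buyer bears (A): 340.75 + 7438.36 + 158.95 + 454.92 + 192.28 + 2155.27 = 10740.53
Landed cost (A) = invoice 282417.86 + 10740.53 + duty 31939.15 = 325097.54
Supplier B (CIF):
The CIF price already equals the CIF value: 262687.61
Import duty = 262687.61 × 11% = 28895.64
Buyer bears (B): 454.92 + 192.28 + 2155.27 = 2802.47
Landed cost (B) = invoice 262687.61 + 2802.47 + duty 28895.64 = 294385.72
Difference = |325097.54 − 294385.72| = 30711.82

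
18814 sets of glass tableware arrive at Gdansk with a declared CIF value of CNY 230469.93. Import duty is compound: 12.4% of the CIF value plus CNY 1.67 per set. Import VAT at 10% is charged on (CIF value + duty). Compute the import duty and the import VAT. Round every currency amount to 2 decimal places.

Import duty: CNY 59997.65; import VAT: CNY 29046.76

Ad valorem component: 230469.93 × 12.4% = 28578.27
Specific component: 18814 × 1.67 = 31419.38
Import duty = 28578.27 + 31419.38 = 59997.65
VAT base = CIF + duty = 230469.93 + 59997.65 = 290467.58
Import VAT = 290467.58 × 10% = 29046.76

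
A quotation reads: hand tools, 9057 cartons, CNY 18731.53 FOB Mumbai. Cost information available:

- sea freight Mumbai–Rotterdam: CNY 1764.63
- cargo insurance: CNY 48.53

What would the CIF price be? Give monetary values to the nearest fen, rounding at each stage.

From FOB to CIF, the seller additionally bears: freight, insurance.
CIF price = 18731.53 + 1764.63 + 48.53 = 20544.69

CIF price: CNY 20544.69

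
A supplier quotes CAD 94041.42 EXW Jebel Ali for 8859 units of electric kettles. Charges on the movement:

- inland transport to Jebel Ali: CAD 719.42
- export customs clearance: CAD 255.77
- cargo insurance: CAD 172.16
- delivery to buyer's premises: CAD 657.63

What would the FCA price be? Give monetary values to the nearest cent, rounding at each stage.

Not relevant to the conversion: delivery, insurance — on the buyer under both terms; not part of either seller's price.
From EXW to FCA, the seller additionally bears: inland to port, export clearance.
FCA price = 94041.42 + 719.42 + 255.77 = 95016.61

FCA price: CAD 95016.61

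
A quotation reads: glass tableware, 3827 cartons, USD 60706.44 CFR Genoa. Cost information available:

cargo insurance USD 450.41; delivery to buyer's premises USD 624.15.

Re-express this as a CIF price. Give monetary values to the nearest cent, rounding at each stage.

Not relevant to the conversion: delivery — on the buyer under both terms; not part of either seller's price.
From CFR to CIF, the seller additionally bears: insurance.
CIF price = 60706.44 + 450.41 = 61156.85

CIF price: USD 61156.85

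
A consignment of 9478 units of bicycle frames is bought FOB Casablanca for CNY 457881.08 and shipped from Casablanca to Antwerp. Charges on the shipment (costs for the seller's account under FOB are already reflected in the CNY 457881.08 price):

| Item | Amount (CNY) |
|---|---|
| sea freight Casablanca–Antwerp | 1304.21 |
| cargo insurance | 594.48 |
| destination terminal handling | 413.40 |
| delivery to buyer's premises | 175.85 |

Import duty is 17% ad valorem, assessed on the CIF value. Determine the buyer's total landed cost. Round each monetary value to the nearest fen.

Total landed cost: CNY 538531.58

FOB: the seller bears costs until goods are on board at the origin port; the buyer bears freight, insurance and all costs thereafter.
CIF value = FOB price + freight + insurance = 457881.08 + 1304.21 + 594.48 = 459779.77
Import duty = 459779.77 × 17% = 78162.56
Buyer bears: freight 1304.21 + insurance 594.48 + destination terminal 413.40 + delivery 175.85 + duty 78162.56 = 80650.50
Landed cost = invoice 457881.08 + 80650.50 = 538531.58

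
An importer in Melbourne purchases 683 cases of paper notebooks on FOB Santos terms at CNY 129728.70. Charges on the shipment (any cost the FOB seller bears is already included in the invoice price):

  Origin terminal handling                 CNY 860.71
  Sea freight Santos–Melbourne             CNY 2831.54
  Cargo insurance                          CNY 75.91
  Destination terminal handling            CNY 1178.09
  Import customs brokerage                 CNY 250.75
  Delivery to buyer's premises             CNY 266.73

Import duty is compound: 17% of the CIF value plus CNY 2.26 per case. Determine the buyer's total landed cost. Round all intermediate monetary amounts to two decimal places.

FOB: the seller bears costs until goods are on board at the origin port; the buyer bears freight, insurance and all costs thereafter.
Already in the invoice (seller's account under FOB): origin terminal — exclude.
CIF value = FOB price + freight + insurance = 129728.70 + 2831.54 + 75.91 = 132636.15
Ad valorem component: 132636.15 × 17% = 22548.15
Specific component: 683 × 2.26 = 1543.58
Import duty = 22548.15 + 1543.58 = 24091.73
Buyer bears: freight 2831.54 + insurance 75.91 + destination terminal 1178.09 + brokerage 250.75 + delivery 266.73 + duty 24091.73 = 28694.75
Landed cost = invoice 129728.70 + 28694.75 = 158423.45

Total landed cost: CNY 158423.45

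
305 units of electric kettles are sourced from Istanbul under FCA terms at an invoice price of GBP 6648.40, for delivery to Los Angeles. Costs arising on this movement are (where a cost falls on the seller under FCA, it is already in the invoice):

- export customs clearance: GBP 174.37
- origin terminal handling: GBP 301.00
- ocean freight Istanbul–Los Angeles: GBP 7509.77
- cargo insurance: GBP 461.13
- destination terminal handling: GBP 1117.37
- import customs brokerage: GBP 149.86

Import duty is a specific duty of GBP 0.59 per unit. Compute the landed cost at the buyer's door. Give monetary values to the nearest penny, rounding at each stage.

FCA: the seller delivers export-cleared goods to the carrier; the buyer bears costs from that point.
Already in the invoice (seller's account under FCA): export clearance — exclude.
CIF value = FCA price + origin terminal + freight + insurance = 6648.40 + 301.00 + 7509.77 + 461.13 = 14920.30
Import duty = 305 × 0.59 = 179.95
Buyer bears: origin terminal 301.00 + freight 7509.77 + insurance 461.13 + destination terminal 1117.37 + brokerage 149.86 + duty 179.95 = 9719.08
Landed cost = invoice 6648.40 + 9719.08 = 16367.48

Total landed cost: GBP 16367.48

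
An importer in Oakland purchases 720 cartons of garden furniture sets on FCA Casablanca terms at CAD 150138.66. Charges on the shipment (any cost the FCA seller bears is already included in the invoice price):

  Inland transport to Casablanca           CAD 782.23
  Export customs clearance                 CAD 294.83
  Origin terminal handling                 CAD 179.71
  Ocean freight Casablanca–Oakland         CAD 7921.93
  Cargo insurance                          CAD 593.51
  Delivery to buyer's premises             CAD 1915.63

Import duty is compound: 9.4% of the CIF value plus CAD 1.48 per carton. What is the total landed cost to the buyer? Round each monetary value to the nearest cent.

FCA: the seller delivers export-cleared goods to the carrier; the buyer bears costs from that point.
Already in the invoice (seller's account under FCA): inland to port, export clearance — exclude.
CIF value = FCA price + origin terminal + freight + insurance = 150138.66 + 179.71 + 7921.93 + 593.51 = 158833.81
Ad valorem component: 158833.81 × 9.4% = 14930.38
Specific component: 720 × 1.48 = 1065.60
Import duty = 14930.38 + 1065.60 = 15995.98
Buyer bears: origin terminal 179.71 + freight 7921.93 + insurance 593.51 + delivery 1915.63 + duty 15995.98 = 26606.76
Landed cost = invoice 150138.66 + 26606.76 = 176745.42

Total landed cost: CAD 176745.42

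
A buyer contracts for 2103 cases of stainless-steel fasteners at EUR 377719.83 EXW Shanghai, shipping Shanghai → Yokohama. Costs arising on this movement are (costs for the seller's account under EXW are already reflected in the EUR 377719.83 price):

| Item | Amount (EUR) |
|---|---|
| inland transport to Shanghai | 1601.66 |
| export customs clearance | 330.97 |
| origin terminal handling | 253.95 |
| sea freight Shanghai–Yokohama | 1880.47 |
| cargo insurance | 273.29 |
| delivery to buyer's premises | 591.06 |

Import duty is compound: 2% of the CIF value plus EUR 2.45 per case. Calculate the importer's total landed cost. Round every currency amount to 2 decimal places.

Total landed cost: EUR 395444.78

EXW: the seller makes goods available at their premises; the buyer bears all onward costs.
CIF value = EXW price + inland to port + export clearance + origin terminal + freight + insurance = 377719.83 + 1601.66 + 330.97 + 253.95 + 1880.47 + 273.29 = 382060.17
Ad valorem component: 382060.17 × 2% = 7641.20
Specific component: 2103 × 2.45 = 5152.35
Import duty = 7641.20 + 5152.35 = 12793.55
Buyer bears: inland to port 1601.66 + export clearance 330.97 + origin terminal 253.95 + freight 1880.47 + insurance 273.29 + delivery 591.06 + duty 12793.55 = 17724.95
Landed cost = invoice 377719.83 + 17724.95 = 395444.78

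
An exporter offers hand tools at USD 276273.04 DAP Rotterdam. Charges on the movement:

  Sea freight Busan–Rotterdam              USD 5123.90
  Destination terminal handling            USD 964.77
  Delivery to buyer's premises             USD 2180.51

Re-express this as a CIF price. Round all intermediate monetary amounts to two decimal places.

Not relevant to the conversion: freight — on the seller under both DAP and CIF; already in the DAP price and stays in the CIF price.
From DAP to CIF, the seller no longer bears: destination terminal, delivery.
CIF price = 276273.04 − 964.77 − 2180.51 = 273127.76

CIF price: USD 273127.76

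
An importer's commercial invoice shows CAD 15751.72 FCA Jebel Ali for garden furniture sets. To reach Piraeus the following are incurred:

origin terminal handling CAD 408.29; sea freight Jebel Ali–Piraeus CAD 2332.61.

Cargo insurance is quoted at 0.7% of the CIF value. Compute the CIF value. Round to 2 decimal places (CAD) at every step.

CIF value: CAD 18622.98

Let C be the CIF value. C = FCA price + pre-shipment costs + freight + 0.7% × C
C − 0.7% × C = 15751.72 + 408.29 + 2332.61
0.993 × C = 18492.62
C = 18492.62 / 0.993 = 18622.98
Insurance premium = 0.7% × 18622.98 = 130.36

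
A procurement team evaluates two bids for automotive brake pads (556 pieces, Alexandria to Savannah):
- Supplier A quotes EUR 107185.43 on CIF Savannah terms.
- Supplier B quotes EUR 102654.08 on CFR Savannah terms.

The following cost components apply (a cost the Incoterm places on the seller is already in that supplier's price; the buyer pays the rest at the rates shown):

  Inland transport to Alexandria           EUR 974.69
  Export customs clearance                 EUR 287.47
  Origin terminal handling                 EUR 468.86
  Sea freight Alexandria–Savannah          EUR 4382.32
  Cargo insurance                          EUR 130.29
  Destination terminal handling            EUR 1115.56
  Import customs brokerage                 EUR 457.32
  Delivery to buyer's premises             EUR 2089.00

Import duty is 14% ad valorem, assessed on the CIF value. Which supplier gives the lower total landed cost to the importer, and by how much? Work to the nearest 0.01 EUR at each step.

Supplier A (CIF):
The CIF price already equals the CIF value: 107185.43
Import duty = 107185.43 × 14% = 15005.96
Buyer bears (A): 1115.56 + 457.32 + 2089.00 = 3661.88
Landed cost (A) = invoice 107185.43 + 3661.88 + duty 15005.96 = 125853.27
Supplier B (CFR):
CIF value = CFR price + insurance = 102654.08 + 130.29 = 102784.37
Import duty = 102784.37 × 14% = 14389.81
Buyer bears (B): 130.29 + 1115.56 + 457.32 + 2089.00 = 3792.17
Landed cost (B) = invoice 102654.08 + 3792.17 + duty 14389.81 = 120836.06
Difference = |125853.27 − 120836.06| = 5017.21

Supplier B is cheaper by EUR 5017.21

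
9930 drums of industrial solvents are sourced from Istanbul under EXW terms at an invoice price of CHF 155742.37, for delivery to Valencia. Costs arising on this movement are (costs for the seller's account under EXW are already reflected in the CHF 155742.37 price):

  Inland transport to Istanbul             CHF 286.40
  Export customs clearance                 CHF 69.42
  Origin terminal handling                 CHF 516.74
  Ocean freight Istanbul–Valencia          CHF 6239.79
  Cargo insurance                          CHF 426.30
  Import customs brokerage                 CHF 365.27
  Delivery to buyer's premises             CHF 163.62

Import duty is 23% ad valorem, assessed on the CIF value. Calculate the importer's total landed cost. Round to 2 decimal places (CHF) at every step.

Total landed cost: CHF 201364.54

EXW: the seller makes goods available at their premises; the buyer bears all onward costs.
CIF value = EXW price + inland to port + export clearance + origin terminal + freight + insurance = 155742.37 + 286.40 + 69.42 + 516.74 + 6239.79 + 426.30 = 163281.02
Import duty = 163281.02 × 23% = 37554.63
Buyer bears: inland to port 286.40 + export clearance 69.42 + origin terminal 516.74 + freight 6239.79 + insurance 426.30 + brokerage 365.27 + delivery 163.62 + duty 37554.63 = 45622.17
Landed cost = invoice 155742.37 + 45622.17 = 201364.54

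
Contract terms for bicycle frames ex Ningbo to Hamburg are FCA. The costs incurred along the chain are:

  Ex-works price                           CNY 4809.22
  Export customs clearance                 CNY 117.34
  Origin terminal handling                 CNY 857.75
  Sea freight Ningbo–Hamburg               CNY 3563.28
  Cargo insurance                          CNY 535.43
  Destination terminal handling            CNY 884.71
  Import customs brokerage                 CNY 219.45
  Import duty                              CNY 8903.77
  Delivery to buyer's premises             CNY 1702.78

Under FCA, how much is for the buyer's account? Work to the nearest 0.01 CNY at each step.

FCA: the seller delivers export-cleared goods to the carrier; the buyer bears costs from that point.
Seller's account: goods 4809.22 + export clearance 117.34 = 4926.56
Buyer's account: origin terminal 857.75 + freight 3563.28 + insurance 535.43 + destination terminal 884.71 + brokerage 219.45 + duty 8903.77 + delivery 1702.78 = 16667.17

Buyer's account: CNY 16667.17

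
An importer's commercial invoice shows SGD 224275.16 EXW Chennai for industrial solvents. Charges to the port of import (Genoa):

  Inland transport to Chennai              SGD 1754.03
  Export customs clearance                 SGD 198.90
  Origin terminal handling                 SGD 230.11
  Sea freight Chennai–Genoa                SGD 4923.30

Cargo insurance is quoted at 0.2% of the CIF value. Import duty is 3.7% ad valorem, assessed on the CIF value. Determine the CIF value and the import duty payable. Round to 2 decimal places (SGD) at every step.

Let C be the CIF value. C = EXW price + pre-shipment costs + freight + 0.2% × C
C − 0.2% × C = 224275.16 + 1754.03 + 198.90 + 230.11 + 4923.30
0.998 × C = 231381.50
C = 231381.50 / 0.998 = 231845.19
Insurance premium = 0.2% × 231845.19 = 463.69
Import duty = 231845.19 × 3.7% = 8578.27

CIF value: SGD 231845.19; import duty: SGD 8578.27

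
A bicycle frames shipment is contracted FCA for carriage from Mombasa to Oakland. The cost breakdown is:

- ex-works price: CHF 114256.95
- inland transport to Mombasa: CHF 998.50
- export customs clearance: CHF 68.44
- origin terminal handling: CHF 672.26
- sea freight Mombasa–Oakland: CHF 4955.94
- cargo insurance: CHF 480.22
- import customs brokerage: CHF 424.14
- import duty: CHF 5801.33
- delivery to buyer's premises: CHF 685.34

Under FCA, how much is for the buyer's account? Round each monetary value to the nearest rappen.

Buyer's account: CHF 13019.23

FCA: the seller delivers export-cleared goods to the carrier; the buyer bears costs from that point.
Seller's account: goods 114256.95 + inland to port 998.50 + export clearance 68.44 = 115323.89
Buyer's account: origin terminal 672.26 + freight 4955.94 + insurance 480.22 + brokerage 424.14 + duty 5801.33 + delivery 685.34 = 13019.23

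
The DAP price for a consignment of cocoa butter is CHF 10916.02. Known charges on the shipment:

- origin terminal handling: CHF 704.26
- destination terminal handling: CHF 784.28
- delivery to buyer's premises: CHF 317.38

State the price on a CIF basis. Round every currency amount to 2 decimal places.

CIF price: CHF 9814.36

Not relevant to the conversion: origin terminal — on the seller under both DAP and CIF; already in the DAP price and stays in the CIF price.
From DAP to CIF, the seller no longer bears: destination terminal, delivery.
CIF price = 10916.02 − 784.28 − 317.38 = 9814.36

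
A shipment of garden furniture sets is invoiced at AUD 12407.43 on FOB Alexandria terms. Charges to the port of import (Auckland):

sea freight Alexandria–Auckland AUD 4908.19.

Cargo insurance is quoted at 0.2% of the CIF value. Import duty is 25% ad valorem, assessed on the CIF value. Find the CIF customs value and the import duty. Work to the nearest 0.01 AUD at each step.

Let C be the CIF value. C = FOB price + freight + 0.2% × C
C − 0.2% × C = 12407.43 + 4908.19
0.998 × C = 17315.62
C = 17315.62 / 0.998 = 17350.32
Insurance premium = 0.2% × 17350.32 = 34.70
Import duty = 17350.32 × 25% = 4337.58

CIF value: AUD 17350.32; import duty: AUD 4337.58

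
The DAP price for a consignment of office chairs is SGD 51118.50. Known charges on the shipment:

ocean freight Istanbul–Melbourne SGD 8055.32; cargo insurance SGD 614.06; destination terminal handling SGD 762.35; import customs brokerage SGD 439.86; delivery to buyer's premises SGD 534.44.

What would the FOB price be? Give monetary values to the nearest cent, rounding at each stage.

Not relevant to the conversion: brokerage — on the buyer under both terms; not part of either seller's price.
From DAP to FOB, the seller no longer bears: freight, insurance, destination terminal, delivery.
FOB price = 51118.50 − 8055.32 − 614.06 − 762.35 − 534.44 = 41152.33

FOB price: SGD 41152.33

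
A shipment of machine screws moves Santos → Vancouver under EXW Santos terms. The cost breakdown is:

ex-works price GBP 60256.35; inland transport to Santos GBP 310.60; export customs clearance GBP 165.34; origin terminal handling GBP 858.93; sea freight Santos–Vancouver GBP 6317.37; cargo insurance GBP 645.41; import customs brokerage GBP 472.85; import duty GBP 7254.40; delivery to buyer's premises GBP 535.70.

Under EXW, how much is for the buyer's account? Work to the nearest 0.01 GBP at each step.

Buyer's account: GBP 16560.60

EXW: the seller makes goods available at their premises; the buyer bears all onward costs.
Seller's account: goods 60256.35 = 60256.35
Buyer's account: inland to port 310.60 + export clearance 165.34 + origin terminal 858.93 + freight 6317.37 + insurance 645.41 + brokerage 472.85 + duty 7254.40 + delivery 535.70 = 16560.60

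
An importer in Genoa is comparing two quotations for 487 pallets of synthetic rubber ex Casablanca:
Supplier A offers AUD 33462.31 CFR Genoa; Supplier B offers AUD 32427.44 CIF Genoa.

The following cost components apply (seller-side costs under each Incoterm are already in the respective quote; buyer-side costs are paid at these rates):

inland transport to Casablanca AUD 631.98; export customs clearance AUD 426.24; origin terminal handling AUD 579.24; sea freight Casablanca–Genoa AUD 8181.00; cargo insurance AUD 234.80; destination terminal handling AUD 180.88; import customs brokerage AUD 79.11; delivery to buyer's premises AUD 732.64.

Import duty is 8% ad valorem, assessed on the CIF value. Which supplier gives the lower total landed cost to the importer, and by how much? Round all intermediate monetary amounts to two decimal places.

Supplier B is cheaper by AUD 1371.24

Supplier A (CFR):
CIF value = CFR price + insurance = 33462.31 + 234.80 = 33697.11
Import duty = 33697.11 × 8% = 2695.77
Buyer bears (A): 234.80 + 180.88 + 79.11 + 732.64 = 1227.43
Landed cost (A) = invoice 33462.31 + 1227.43 + duty 2695.77 = 37385.51
Supplier B (CIF):
The CIF price already equals the CIF value: 32427.44
Import duty = 32427.44 × 8% = 2594.20
Buyer bears (B): 180.88 + 79.11 + 732.64 = 992.63
Landed cost (B) = invoice 32427.44 + 992.63 + duty 2594.20 = 36014.27
Difference = |37385.51 − 36014.27| = 1371.24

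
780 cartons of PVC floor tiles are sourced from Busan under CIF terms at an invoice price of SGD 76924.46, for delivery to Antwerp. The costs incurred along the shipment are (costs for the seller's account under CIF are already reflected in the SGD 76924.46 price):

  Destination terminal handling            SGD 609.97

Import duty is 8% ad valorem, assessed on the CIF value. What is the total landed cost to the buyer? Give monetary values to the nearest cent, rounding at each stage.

Total landed cost: SGD 83688.39

CIF: the seller pays costs through ocean freight and marine insurance to the destination port.
The CIF price already equals the CIF value: 76924.46
Import duty = 76924.46 × 8% = 6153.96
Buyer bears: destination terminal 609.97 + duty 6153.96 = 6763.93
Landed cost = invoice 76924.46 + 6763.93 = 83688.39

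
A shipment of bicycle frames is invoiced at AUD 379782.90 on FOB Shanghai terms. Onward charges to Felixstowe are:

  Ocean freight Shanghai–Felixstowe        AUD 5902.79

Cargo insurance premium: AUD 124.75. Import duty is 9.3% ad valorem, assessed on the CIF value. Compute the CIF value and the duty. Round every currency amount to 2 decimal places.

CIF = FOB price + freight + insurance
CIF = 379782.90 + 5902.79 + 124.75 = 385810.44
Import duty = 385810.44 × 9.3% = 35880.37

CIF value: AUD 385810.44; import duty: AUD 35880.37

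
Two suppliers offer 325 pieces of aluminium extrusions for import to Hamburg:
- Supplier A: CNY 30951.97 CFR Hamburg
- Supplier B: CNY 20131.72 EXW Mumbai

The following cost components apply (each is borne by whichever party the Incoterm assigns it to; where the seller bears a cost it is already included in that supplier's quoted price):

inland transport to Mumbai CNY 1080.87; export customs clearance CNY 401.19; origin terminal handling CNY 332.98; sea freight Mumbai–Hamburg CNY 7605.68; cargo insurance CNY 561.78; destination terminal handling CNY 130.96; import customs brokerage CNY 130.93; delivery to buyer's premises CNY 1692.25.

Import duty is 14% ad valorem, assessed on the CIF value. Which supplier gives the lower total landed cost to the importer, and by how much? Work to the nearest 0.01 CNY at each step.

Supplier B is cheaper by CNY 1595.47

Supplier A (CFR):
CIF value = CFR price + insurance = 30951.97 + 561.78 = 31513.75
Import duty = 31513.75 × 14% = 4411.93
Buyer bears (A): 561.78 + 130.96 + 130.93 + 1692.25 = 2515.92
Landed cost (A) = invoice 30951.97 + 2515.92 + duty 4411.93 = 37879.82
Supplier B (EXW):
CIF value = EXW price + inland to port + export clearance + origin terminal + freight + insurance = 20131.72 + 1080.87 + 401.19 + 332.98 + 7605.68 + 561.78 = 30114.22
Import duty = 30114.22 × 14% = 4215.99
Buyer bears (B): 1080.87 + 401.19 + 332.98 + 7605.68 + 561.78 + 130.96 + 130.93 + 1692.25 = 11936.64
Landed cost (B) = invoice 20131.72 + 11936.64 + duty 4215.99 = 36284.35
Difference = |37879.82 − 36284.35| = 1595.47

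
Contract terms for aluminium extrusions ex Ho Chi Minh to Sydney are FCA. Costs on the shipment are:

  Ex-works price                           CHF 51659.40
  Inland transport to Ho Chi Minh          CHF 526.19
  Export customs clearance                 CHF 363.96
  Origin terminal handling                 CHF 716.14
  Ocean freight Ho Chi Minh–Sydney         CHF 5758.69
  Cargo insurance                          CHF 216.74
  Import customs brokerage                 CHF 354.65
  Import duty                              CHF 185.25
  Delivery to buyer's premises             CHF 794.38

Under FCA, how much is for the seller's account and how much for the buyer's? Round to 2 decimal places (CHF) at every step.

Seller: CHF 52549.55; buyer: CHF 8025.85

FCA: the seller delivers export-cleared goods to the carrier; the buyer bears costs from that point.
Seller's account: goods 51659.40 + inland to port 526.19 + export clearance 363.96 = 52549.55
Buyer's account: origin terminal 716.14 + freight 5758.69 + insurance 216.74 + brokerage 354.65 + duty 185.25 + delivery 794.38 = 8025.85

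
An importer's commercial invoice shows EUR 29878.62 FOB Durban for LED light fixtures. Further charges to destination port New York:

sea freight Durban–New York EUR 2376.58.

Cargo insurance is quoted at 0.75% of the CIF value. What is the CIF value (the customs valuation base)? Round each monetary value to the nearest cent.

CIF value: EUR 32498.94

Let C be the CIF value. C = FOB price + freight + 0.75% × C
C − 0.75% × C = 29878.62 + 2376.58
0.9925 × C = 32255.20
C = 32255.20 / 0.9925 = 32498.94
Insurance premium = 0.75% × 32498.94 = 243.74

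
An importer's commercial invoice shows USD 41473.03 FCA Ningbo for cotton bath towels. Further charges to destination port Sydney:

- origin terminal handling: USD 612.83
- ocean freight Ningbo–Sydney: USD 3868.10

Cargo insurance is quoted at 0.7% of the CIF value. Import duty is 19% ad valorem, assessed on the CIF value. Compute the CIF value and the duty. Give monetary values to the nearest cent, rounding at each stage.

Let C be the CIF value. C = FCA price + pre-shipment costs + freight + 0.7% × C
C − 0.7% × C = 41473.03 + 612.83 + 3868.10
0.993 × C = 45953.96
C = 45953.96 / 0.993 = 46277.91
Insurance premium = 0.7% × 46277.91 = 323.95
Import duty = 46277.91 × 19% = 8792.80

CIF value: USD 46277.91; import duty: USD 8792.80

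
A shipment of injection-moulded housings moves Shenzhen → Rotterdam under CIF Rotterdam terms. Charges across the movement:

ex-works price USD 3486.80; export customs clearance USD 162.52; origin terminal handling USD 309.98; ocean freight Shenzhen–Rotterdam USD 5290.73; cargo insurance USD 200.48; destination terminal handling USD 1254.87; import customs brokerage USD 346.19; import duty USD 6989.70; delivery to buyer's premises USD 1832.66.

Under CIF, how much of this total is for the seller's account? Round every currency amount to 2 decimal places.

CIF: the seller pays costs through ocean freight and marine insurance to the destination port.
Seller's account: goods 3486.80 + export clearance 162.52 + origin terminal 309.98 + freight 5290.73 + insurance 200.48 = 9450.51
Buyer's account: destination terminal 1254.87 + brokerage 346.19 + duty 6989.70 + delivery 1832.66 = 10423.42

Seller's account: USD 9450.51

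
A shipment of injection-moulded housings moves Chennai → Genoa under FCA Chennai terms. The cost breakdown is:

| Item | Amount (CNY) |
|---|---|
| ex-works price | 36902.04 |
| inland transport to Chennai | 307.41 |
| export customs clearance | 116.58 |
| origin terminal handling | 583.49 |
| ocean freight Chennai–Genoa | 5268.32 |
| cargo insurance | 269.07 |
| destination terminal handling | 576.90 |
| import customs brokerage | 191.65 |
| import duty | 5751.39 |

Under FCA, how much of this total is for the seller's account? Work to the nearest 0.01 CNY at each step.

FCA: the seller delivers export-cleared goods to the carrier; the buyer bears costs from that point.
Seller's account: goods 36902.04 + inland to port 307.41 + export clearance 116.58 = 37326.03
Buyer's account: origin terminal 583.49 + freight 5268.32 + insurance 269.07 + destination terminal 576.90 + brokerage 191.65 + duty 5751.39 = 12640.82

Seller's account: CNY 37326.03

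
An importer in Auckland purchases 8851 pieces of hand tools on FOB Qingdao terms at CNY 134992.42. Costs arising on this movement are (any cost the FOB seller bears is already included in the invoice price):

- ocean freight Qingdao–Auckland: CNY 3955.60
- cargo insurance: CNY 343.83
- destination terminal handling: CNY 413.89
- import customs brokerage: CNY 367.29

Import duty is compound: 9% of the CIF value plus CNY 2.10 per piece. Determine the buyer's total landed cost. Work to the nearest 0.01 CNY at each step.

Total landed cost: CNY 171196.40

FOB: the seller bears costs until goods are on board at the origin port; the buyer bears freight, insurance and all costs thereafter.
CIF value = FOB price + freight + insurance = 134992.42 + 3955.60 + 343.83 = 139291.85
Ad valorem component: 139291.85 × 9% = 12536.27
Specific component: 8851 × 2.10 = 18587.10
Import duty = 12536.27 + 18587.10 = 31123.37
Buyer bears: freight 3955.60 + insurance 343.83 + destination terminal 413.89 + brokerage 367.29 + duty 31123.37 = 36203.98
Landed cost = invoice 134992.42 + 36203.98 = 171196.40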